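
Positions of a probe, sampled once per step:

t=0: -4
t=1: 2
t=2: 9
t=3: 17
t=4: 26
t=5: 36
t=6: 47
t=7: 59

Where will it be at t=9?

First differences are +6, +7, +8, +9, +10, +11, +12; their common second difference is +1 (constant acceleration).
step 8: 59 + 13 → 72
step 9: 72 + 14 → 86

86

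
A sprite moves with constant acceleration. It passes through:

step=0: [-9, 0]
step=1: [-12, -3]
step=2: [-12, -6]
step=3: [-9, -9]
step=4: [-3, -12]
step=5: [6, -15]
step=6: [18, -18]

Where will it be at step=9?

First differences are [-3, -3], [+0, -3], [+3, -3], [+6, -3], [+9, -3], [+12, -3]; their common second difference is [+3, +0] (constant acceleration).
step 7: [18, -18] + [+15, -3] → [33, -21]
step 8: [33, -21] + [+18, -3] → [51, -24]
step 9: [51, -24] + [+21, -3] → [72, -27]

[72, -27]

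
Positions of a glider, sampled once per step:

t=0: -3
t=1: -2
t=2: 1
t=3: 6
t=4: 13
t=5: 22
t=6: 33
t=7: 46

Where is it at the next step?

61

Taking differences between consecutive positions: +1, +3, +5, +7, +9, +11, +13. These grow by +2 each step.
step 8: 46 + 15 → 61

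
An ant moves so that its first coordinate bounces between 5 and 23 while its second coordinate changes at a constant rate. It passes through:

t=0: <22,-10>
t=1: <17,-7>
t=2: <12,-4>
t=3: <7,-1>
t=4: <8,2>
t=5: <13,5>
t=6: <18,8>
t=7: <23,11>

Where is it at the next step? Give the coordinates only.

<18,14>

The first coordinate reflects between 5 and 23, moving 5 per step.
  step 8: 23 → 18
The second coordinate changes by +3 each step: at step 8 it is 14.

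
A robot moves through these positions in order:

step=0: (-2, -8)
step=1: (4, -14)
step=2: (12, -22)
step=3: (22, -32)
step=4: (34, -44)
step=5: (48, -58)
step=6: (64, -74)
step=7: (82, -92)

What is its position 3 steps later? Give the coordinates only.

(148, -158)

Taking differences between consecutive positions: (+6, -6), (+8, -8), (+10, -10), (+12, -12), (+14, -14), (+16, -16), (+18, -18). These grow by (+2, -2) each step.
step 8: (82, -92) + (+20, -20) → (102, -112)
step 9: (102, -112) + (+22, -22) → (124, -134)
step 10: (124, -134) + (+24, -24) → (148, -158)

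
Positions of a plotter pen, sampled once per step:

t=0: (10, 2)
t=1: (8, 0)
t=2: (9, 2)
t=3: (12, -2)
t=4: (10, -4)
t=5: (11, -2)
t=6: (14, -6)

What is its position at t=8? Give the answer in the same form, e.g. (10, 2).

(13, -6)

Differencing gives (-2, -2), (+1, +2), (+3, -4), (-2, -2), (+1, +2), (+3, -4). This is the pattern (-2, -2), (+1, +2), (+3, -4) repeated.
step 7: apply (-2, -2) → (12, -8)
step 8: apply (+1, +2) → (13, -6)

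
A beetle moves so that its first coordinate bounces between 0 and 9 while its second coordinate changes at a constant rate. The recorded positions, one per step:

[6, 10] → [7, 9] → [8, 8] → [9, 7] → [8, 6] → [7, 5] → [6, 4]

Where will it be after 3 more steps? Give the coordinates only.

The first coordinate travels 1 per step and bounces off the walls at 0 and 9.
  step 7: 6 → 5
  step 8: 5 → 4
  step 9: 4 → 3
The second coordinate changes by -1 each step: at step 9 it is 1.

[3, 1]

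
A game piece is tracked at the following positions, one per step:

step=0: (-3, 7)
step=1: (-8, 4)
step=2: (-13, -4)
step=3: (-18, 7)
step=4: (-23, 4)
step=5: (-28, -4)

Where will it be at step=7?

First: linear, -5 per step → -38 at step 7.
Second: cycles through 7, 4, -4 every 3 steps. Step 7 lands at position 1 of the cycle → 4.

(-38, 4)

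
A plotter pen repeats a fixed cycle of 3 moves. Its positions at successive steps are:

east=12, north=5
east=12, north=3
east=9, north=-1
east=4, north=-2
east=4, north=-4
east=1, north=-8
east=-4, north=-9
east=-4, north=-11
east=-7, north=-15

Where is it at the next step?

east=-12, north=-16

The moves between consecutive positions are (+0,-2), (-3,-4), (-5,-1), (+0,-2), (-3,-4), (-5,-1), (+0,-2), (-3,-4); they repeat the 3-cycle [(+0,-2), (-3,-4), (-5,-1)].
step 9: apply (-5,-1) → east=-12, north=-16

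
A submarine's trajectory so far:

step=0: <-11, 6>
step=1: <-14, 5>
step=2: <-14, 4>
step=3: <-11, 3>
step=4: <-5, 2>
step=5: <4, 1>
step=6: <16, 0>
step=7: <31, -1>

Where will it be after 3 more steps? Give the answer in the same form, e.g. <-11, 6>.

Taking differences between consecutive positions: <-3, -1>, <+0, -1>, <+3, -1>, <+6, -1>, <+9, -1>, <+12, -1>, <+15, -1>. These grow by <+3, +0> each step.
step 8: <31, -1> + <+18, -1> → <49, -2>
step 9: <49, -2> + <+21, -1> → <70, -3>
step 10: <70, -3> + <+24, -1> → <94, -4>

<94, -4>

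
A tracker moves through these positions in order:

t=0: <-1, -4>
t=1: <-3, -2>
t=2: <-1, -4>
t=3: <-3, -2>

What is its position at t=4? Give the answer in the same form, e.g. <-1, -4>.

Step-to-step displacements: <-2, +2>, <+2, -2>, <-2, +2>; each is -1× the previous.
step 4: <-3, -2> + <+2, -2> → <-1, -4>

<-1, -4>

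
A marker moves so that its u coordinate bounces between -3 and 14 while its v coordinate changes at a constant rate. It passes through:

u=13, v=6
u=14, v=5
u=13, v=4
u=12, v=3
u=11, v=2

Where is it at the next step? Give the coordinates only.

u=10, v=1

The u coordinate travels 1 per step and bounces off the walls at -3 and 14.
  step 5: 11 → 10
The v coordinate changes by -1 each step: at step 5 it is 1.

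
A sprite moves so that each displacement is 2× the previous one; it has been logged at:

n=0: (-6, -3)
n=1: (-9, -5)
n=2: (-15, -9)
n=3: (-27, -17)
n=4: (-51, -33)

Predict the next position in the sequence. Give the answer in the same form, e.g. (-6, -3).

Consecutive displacements (-3, -2), (-6, -4), (-12, -8), (-24, -16) scale by a factor of 2 each step.
step 5: (-51, -33) + (-48, -32) → (-99, -65)

(-99, -65)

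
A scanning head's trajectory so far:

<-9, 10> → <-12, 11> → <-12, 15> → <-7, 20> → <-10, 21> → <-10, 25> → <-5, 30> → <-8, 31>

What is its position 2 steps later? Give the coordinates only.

<-3, 40>

The moves between consecutive positions are <-3, +1>, <+0, +4>, <+5, +5>, <-3, +1>, <+0, +4>, <+5, +5>, <-3, +1>; they repeat the 3-cycle [<-3, +1>, <+0, +4>, <+5, +5>].
step 8: apply <+0, +4> → <-8, 35>
step 9: apply <+5, +5> → <-3, 40>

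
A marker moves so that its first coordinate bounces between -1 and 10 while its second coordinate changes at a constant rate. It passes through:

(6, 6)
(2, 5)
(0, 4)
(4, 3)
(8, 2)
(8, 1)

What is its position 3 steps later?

The first coordinate travels 4 per step and bounces off the walls at -1 and 10.
  step 6: 8 → 4
  step 7: 4 → 0
  step 8: 0 → 2
The second coordinate changes by -1 each step: at step 8 it is -2.

(2, -2)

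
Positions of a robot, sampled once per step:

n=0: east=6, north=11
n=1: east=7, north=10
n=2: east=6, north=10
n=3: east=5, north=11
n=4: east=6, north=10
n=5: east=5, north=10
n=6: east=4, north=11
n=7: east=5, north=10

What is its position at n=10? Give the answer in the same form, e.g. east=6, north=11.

east=4, north=10

The moves between consecutive positions are (+1, -1), (-1, +0), (-1, +1), (+1, -1), (-1, +0), (-1, +1), (+1, -1); they repeat the 3-cycle [(+1, -1), (-1, +0), (-1, +1)].
step 8: apply (-1, +0) → east=4, north=10
step 9: apply (-1, +1) → east=3, north=11
step 10: apply (+1, -1) → east=4, north=10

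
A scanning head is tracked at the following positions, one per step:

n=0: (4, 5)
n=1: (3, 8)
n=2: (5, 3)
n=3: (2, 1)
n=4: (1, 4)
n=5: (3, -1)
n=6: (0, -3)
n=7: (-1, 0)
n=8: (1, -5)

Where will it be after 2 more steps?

(-3, -4)

The moves between consecutive positions are (-1, +3), (+2, -5), (-3, -2), (-1, +3), (+2, -5), (-3, -2), (-1, +3), (+2, -5); they repeat the 3-cycle [(-1, +3), (+2, -5), (-3, -2)].
step 9: apply (-3, -2) → (-2, -7)
step 10: apply (-1, +3) → (-3, -4)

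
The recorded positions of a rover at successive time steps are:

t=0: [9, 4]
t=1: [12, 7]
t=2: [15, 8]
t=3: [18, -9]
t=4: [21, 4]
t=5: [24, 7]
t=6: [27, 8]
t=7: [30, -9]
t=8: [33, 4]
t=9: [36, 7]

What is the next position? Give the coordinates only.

[39, 8]

The first coordinate changes by +3 each step, so at step 10 it is 9 + 10·(3) = 39.
The second coordinate repeats the cycle [4, 7, 8, -9] with period 4; step 10 mod 4 = 2, giving 8.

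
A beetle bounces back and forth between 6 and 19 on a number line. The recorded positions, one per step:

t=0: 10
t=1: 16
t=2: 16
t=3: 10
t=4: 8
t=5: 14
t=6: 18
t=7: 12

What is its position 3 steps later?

18

The value travels 6 per step and bounces off the walls at 6 and 19.
  step 8: 12 → 6
  step 9: 6 → 12
  step 10: 12 → 18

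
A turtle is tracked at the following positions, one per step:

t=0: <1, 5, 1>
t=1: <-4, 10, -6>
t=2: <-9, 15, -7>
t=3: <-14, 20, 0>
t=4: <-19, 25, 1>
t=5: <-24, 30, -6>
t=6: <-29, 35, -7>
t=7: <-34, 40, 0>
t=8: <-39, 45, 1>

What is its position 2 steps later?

The first coordinate changes by -5 each step, so at step 10 it is 1 + 10·(-5) = -49.
The second coordinate changes by +5 each step, so at step 10 it is 5 + 10·(5) = 55.
The third coordinate repeats the cycle [1, -6, -7, 0] with period 4; step 10 mod 4 = 2, giving -7.

<-49, 55, -7>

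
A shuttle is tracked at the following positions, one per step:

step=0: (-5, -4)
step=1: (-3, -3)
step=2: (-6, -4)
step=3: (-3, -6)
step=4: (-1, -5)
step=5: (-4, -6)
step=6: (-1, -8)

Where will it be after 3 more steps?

(1, -10)

The moves between consecutive positions are (+2, +1), (-3, -1), (+3, -2), (+2, +1), (-3, -1), (+3, -2); they repeat the 3-cycle [(+2, +1), (-3, -1), (+3, -2)].
step 7: apply (+2, +1) → (1, -7)
step 8: apply (-3, -1) → (-2, -8)
step 9: apply (+3, -2) → (1, -10)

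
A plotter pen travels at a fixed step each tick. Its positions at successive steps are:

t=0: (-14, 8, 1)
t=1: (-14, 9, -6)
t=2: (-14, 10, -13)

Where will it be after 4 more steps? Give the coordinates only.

Constant displacement of (+0, +1, -7) per step.
step 3: (-14, 10, -13) + (+0, +1, -7) → (-14, 11, -20)
step 4: (-14, 11, -20) + (+0, +1, -7) → (-14, 12, -27)
step 5: (-14, 12, -27) + (+0, +1, -7) → (-14, 13, -34)
step 6: (-14, 13, -34) + (+0, +1, -7) → (-14, 14, -41)

(-14, 14, -41)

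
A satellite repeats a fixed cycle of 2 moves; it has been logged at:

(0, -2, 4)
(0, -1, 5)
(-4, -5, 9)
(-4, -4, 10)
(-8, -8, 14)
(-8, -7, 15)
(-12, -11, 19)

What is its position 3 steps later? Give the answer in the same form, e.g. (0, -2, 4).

(-16, -13, 25)

The moves between consecutive positions are (+0, +1, +1), (-4, -4, +4), (+0, +1, +1), (-4, -4, +4), (+0, +1, +1), (-4, -4, +4); they repeat the 2-cycle [(+0, +1, +1), (-4, -4, +4)].
step 7: apply (+0, +1, +1) → (-12, -10, 20)
step 8: apply (-4, -4, +4) → (-16, -14, 24)
step 9: apply (+0, +1, +1) → (-16, -13, 25)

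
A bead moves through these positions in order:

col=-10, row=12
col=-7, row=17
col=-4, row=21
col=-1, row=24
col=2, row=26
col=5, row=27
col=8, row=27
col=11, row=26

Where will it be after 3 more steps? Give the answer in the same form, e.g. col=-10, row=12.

Taking differences between consecutive positions: (+3,+5), (+3,+4), (+3,+3), (+3,+2), (+3,+1), (+3,+0), (+3,-1). These grow by (+0,-1) each step.
step 8: col=11, row=26 + (+3,-2) → col=14, row=24
step 9: col=14, row=24 + (+3,-3) → col=17, row=21
step 10: col=17, row=21 + (+3,-4) → col=20, row=17

col=20, row=17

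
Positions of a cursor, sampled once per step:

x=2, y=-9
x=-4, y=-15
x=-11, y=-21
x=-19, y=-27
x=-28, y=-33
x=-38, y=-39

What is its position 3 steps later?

First differences are (-6, -6), (-7, -6), (-8, -6), (-9, -6), (-10, -6); their common second difference is (-1, +0) (constant acceleration).
step 6: x=-38, y=-39 + (-11, -6) → x=-49, y=-45
step 7: x=-49, y=-45 + (-12, -6) → x=-61, y=-51
step 8: x=-61, y=-51 + (-13, -6) → x=-74, y=-57

x=-74, y=-57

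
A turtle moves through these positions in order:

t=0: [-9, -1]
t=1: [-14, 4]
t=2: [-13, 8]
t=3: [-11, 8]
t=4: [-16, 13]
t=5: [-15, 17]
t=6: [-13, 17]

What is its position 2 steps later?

Differencing gives [-5, +5], [+1, +4], [+2, +0], [-5, +5], [+1, +4], [+2, +0]. This is the pattern [-5, +5], [+1, +4], [+2, +0] repeated.
step 7: apply [-5, +5] → [-18, 22]
step 8: apply [+1, +4] → [-17, 26]

[-17, 26]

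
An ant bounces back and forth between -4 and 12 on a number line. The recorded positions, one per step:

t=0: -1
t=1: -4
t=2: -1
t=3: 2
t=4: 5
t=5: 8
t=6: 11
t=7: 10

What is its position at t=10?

1

The value travels 3 per step and bounces off the walls at -4 and 12.
  step 8: 10 → 7
  step 9: 7 → 4
  step 10: 4 → 1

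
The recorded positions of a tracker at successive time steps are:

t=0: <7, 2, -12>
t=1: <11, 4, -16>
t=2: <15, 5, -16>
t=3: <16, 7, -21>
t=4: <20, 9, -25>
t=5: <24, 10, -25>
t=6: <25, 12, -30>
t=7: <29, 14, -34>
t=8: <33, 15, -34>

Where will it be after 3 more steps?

Differencing gives <+4, +2, -4>, <+4, +1, +0>, <+1, +2, -5>, <+4, +2, -4>, <+4, +1, +0>, <+1, +2, -5>, <+4, +2, -4>, <+4, +1, +0>. This is the pattern <+4, +2, -4>, <+4, +1, +0>, <+1, +2, -5> repeated.
step 9: apply <+1, +2, -5> → <34, 17, -39>
step 10: apply <+4, +2, -4> → <38, 19, -43>
step 11: apply <+4, +1, +0> → <42, 20, -43>

<42, 20, -43>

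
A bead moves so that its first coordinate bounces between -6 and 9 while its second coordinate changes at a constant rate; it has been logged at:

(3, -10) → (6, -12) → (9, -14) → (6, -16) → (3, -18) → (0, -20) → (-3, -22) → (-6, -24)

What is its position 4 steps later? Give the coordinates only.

(6, -32)

The first coordinate reflects between -6 and 9, moving 3 per step.
  step 8: -6 → -3
  step 9: -3 → 0
  step 10: 0 → 3
  step 11: 3 → 6
The second coordinate changes by -2 each step: at step 11 it is -32.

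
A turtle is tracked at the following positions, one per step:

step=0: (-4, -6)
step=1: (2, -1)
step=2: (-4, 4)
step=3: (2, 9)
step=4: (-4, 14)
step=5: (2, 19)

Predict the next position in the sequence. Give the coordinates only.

First: cycles through -4, 2 every 2 steps. Step 6 lands at position 0 of the cycle → -4.
Second: linear, +5 per step → 24 at step 6.

(-4, 24)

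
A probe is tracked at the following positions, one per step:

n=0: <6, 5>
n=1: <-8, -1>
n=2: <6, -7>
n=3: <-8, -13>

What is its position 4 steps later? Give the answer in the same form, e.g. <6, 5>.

<-8, -37>

The first coordinate repeats the cycle [6, -8] with period 2; step 7 mod 2 = 1, giving -8.
The second coordinate changes by -6 each step, so at step 7 it is 5 + 7·(-6) = -37.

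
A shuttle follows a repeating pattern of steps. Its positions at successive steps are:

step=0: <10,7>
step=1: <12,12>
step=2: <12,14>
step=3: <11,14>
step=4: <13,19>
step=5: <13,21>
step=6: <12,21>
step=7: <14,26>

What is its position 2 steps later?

<13,28>

The moves between consecutive positions are <+2,+5>, <+0,+2>, <-1,+0>, <+2,+5>, <+0,+2>, <-1,+0>, <+2,+5>; they repeat the 3-cycle [<+2,+5>, <+0,+2>, <-1,+0>].
step 8: apply <+0,+2> → <14,28>
step 9: apply <-1,+0> → <13,28>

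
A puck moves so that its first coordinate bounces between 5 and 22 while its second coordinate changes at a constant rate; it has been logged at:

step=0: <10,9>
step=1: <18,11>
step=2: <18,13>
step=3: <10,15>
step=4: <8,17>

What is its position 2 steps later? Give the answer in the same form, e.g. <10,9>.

The first coordinate travels 8 per step and bounces off the walls at 5 and 22.
  step 5: 8 → 16
  step 6: 16 → 20
The second coordinate changes by +2 each step: at step 6 it is 21.

<20,21>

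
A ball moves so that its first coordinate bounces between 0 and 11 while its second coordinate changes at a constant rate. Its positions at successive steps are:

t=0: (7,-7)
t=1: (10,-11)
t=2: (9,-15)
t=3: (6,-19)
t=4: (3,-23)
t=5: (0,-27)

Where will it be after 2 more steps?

(6,-35)

The first coordinate travels 3 per step and bounces off the walls at 0 and 11.
  step 6: 0 → 3
  step 7: 3 → 6
The second coordinate changes by -4 each step: at step 7 it is -35.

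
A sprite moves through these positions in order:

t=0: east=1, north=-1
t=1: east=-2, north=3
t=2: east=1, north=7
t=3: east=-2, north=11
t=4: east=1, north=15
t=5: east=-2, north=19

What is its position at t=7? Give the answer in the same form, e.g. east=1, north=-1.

east=-2, north=27

East: cycles through 1, -2 every 2 steps. Step 7 lands at position 1 of the cycle → -2.
North: linear, +4 per step → 27 at step 7.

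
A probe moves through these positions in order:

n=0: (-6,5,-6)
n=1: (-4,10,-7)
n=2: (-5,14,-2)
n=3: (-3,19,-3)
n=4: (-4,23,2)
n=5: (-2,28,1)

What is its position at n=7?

Step-to-step displacements: (+2,+5,-1), (-1,+4,+5), (+2,+5,-1), (-1,+4,+5), (+2,+5,-1) — a repeating cycle of length 2.
step 6: apply (-1,+4,+5) → (-3,32,6)
step 7: apply (+2,+5,-1) → (-1,37,5)

(-1,37,5)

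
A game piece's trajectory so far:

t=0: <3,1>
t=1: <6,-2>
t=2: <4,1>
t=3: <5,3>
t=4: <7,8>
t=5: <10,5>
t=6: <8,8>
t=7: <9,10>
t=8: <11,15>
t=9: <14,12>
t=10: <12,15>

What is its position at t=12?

<15,22>

Step-to-step displacements: <+3,-3>, <-2,+3>, <+1,+2>, <+2,+5>, <+3,-3>, <-2,+3>, <+1,+2>, <+2,+5>, <+3,-3>, <-2,+3> — a repeating cycle of length 4.
step 11: apply <+1,+2> → <13,17>
step 12: apply <+2,+5> → <15,22>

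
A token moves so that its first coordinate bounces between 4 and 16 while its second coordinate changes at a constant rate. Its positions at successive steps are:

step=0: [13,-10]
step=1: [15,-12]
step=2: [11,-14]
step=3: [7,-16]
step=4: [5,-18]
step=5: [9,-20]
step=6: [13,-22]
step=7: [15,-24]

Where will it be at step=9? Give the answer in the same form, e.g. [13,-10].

[7,-28]

The first coordinate travels 4 per step and bounces off the walls at 4 and 16.
  step 8: 15 → 11
  step 9: 11 → 7
The second coordinate changes by -2 each step: at step 9 it is -28.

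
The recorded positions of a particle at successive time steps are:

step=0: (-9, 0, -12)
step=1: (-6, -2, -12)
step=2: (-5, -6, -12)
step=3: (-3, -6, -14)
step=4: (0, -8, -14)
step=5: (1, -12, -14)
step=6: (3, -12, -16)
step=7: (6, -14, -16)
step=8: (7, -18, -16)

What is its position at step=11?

(13, -24, -18)

Step-to-step displacements: (+3, -2, +0), (+1, -4, +0), (+2, +0, -2), (+3, -2, +0), (+1, -4, +0), (+2, +0, -2), (+3, -2, +0), (+1, -4, +0) — a repeating cycle of length 3.
step 9: apply (+2, +0, -2) → (9, -18, -18)
step 10: apply (+3, -2, +0) → (12, -20, -18)
step 11: apply (+1, -4, +0) → (13, -24, -18)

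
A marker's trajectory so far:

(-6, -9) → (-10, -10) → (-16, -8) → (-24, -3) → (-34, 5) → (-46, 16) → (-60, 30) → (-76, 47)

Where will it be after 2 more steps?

Successive displacements: (-4, -1), (-6, +2), (-8, +5), (-10, +8), (-12, +11), (-14, +14), (-16, +17) — each changes by (-2, +3).
step 8: (-76, 47) + (-18, +20) → (-94, 67)
step 9: (-94, 67) + (-20, +23) → (-114, 90)

(-114, 90)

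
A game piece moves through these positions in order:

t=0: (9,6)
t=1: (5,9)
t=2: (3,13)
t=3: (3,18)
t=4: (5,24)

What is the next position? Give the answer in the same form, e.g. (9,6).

First differences are (-4,+3), (-2,+4), (+0,+5), (+2,+6); their common second difference is (+2,+1) (constant acceleration).
step 5: (5,24) + (+4,+7) → (9,31)

(9,31)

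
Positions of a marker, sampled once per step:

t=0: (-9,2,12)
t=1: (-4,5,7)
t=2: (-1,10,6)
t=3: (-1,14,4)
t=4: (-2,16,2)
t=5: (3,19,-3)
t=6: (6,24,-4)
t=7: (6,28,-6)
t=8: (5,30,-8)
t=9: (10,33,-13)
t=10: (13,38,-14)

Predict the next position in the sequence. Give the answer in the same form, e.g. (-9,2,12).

The moves between consecutive positions are (+5,+3,-5), (+3,+5,-1), (+0,+4,-2), (-1,+2,-2), (+5,+3,-5), (+3,+5,-1), (+0,+4,-2), (-1,+2,-2), (+5,+3,-5), (+3,+5,-1); they repeat the 4-cycle [(+5,+3,-5), (+3,+5,-1), (+0,+4,-2), (-1,+2,-2)].
step 11: apply (+0,+4,-2) → (13,42,-16)

(13,42,-16)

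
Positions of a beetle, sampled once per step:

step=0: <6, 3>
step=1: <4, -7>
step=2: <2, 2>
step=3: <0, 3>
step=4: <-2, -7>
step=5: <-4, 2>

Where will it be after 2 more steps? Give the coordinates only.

<-8, -7>

The first coordinate changes by -2 each step, so at step 7 it is 6 + 7·(-2) = -8.
The second coordinate repeats the cycle [3, -7, 2] with period 3; step 7 mod 3 = 1, giving -7.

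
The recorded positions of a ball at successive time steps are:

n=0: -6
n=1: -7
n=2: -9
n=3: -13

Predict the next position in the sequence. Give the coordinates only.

-21

Consecutive displacements -1, -2, -4 scale by a factor of 2 each step.
step 4: -13 − 8 → -21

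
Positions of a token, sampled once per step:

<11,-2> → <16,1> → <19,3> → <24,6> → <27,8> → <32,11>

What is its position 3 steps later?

<43,18>

The moves between consecutive positions are <+5,+3>, <+3,+2>, <+5,+3>, <+3,+2>, <+5,+3>; they repeat the 2-cycle [<+5,+3>, <+3,+2>].
step 6: apply <+3,+2> → <35,13>
step 7: apply <+5,+3> → <40,16>
step 8: apply <+3,+2> → <43,18>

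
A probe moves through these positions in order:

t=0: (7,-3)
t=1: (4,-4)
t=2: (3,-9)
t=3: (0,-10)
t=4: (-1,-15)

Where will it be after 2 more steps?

Step-to-step displacements: (-3,-1), (-1,-5), (-3,-1), (-1,-5) — a repeating cycle of length 2.
step 5: apply (-3,-1) → (-4,-16)
step 6: apply (-1,-5) → (-5,-21)

(-5,-21)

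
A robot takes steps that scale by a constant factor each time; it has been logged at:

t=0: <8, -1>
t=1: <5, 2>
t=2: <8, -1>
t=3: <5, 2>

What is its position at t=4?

Consecutive displacements <-3, +3>, <+3, -3>, <-3, +3> scale by a factor of -1 each step.
step 4: <5, 2> + <+3, -3> → <8, -1>

<8, -1>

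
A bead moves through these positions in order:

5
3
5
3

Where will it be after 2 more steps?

The jumps are -2, +2, -2 — a geometric progression with ratio -1.
step 4: 3 + 2 → 5
step 5: 5 − 2 → 3

3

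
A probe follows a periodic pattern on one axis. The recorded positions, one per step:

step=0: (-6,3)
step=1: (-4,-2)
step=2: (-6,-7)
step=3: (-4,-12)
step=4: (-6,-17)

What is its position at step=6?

(-6,-27)

First: cycles through -6, -4 every 2 steps. Step 6 lands at position 0 of the cycle → -6.
Second: linear, -5 per step → -27 at step 6.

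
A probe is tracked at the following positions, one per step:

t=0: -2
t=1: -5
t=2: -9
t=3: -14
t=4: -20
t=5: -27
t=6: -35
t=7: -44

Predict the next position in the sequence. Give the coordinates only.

-54

First differences are -3, -4, -5, -6, -7, -8, -9; their common second difference is -1 (constant acceleration).
step 8: -44 − 10 → -54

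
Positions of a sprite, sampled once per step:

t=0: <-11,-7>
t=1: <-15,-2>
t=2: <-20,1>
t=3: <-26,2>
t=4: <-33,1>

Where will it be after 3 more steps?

First differences are <-4,+5>, <-5,+3>, <-6,+1>, <-7,-1>; their common second difference is <-1,-2> (constant acceleration).
step 5: <-33,1> + <-8,-3> → <-41,-2>
step 6: <-41,-2> + <-9,-5> → <-50,-7>
step 7: <-50,-7> + <-10,-7> → <-60,-14>

<-60,-14>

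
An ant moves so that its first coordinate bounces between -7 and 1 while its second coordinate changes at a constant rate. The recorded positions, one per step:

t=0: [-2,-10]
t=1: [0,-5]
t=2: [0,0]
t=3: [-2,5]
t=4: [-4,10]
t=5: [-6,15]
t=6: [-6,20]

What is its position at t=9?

[0,35]

The first coordinate reflects between -7 and 1, moving 2 per step.
  step 7: -6 → -4
  step 8: -4 → -2
  step 9: -2 → 0
The second coordinate changes by +5 each step: at step 9 it is 35.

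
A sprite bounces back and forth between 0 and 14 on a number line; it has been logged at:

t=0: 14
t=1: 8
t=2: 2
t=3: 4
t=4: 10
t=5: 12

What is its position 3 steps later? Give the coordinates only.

The value travels 6 per step and bounces off the walls at 0 and 14.
  step 6: 12 → 6
  step 7: 6 → 0
  step 8: 0 → 6

6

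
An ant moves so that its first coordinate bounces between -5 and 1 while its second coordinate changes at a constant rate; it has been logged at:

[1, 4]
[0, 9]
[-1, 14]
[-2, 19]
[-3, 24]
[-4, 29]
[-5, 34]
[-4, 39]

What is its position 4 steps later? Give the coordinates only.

[0, 59]

The first coordinate reflects between -5 and 1, moving 1 per step.
  step 8: -4 → -3
  step 9: -3 → -2
  step 10: -2 → -1
  step 11: -1 → 0
The second coordinate changes by +5 each step: at step 11 it is 59.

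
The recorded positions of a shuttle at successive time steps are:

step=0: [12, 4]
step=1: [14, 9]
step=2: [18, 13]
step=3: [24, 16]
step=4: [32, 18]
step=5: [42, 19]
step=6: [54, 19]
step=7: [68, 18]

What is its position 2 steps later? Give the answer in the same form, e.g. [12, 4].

Taking differences between consecutive positions: [+2, +5], [+4, +4], [+6, +3], [+8, +2], [+10, +1], [+12, +0], [+14, -1]. These grow by [+2, -1] each step.
step 8: [68, 18] + [+16, -2] → [84, 16]
step 9: [84, 16] + [+18, -3] → [102, 13]

[102, 13]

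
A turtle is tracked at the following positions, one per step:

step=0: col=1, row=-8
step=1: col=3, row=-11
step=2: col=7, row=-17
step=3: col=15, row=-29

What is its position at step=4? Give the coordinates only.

col=31, row=-53

Step-to-step displacements: (+2, -3), (+4, -6), (+8, -12); each is 2× the previous.
step 4: col=15, row=-29 + (+16, -24) → col=31, row=-53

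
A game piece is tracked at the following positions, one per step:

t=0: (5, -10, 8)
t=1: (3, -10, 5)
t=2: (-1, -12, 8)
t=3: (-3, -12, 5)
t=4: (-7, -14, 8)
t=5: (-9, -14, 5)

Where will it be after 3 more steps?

(-19, -18, 8)

The moves between consecutive positions are (-2, +0, -3), (-4, -2, +3), (-2, +0, -3), (-4, -2, +3), (-2, +0, -3); they repeat the 2-cycle [(-2, +0, -3), (-4, -2, +3)].
step 6: apply (-4, -2, +3) → (-13, -16, 8)
step 7: apply (-2, +0, -3) → (-15, -16, 5)
step 8: apply (-4, -2, +3) → (-19, -18, 8)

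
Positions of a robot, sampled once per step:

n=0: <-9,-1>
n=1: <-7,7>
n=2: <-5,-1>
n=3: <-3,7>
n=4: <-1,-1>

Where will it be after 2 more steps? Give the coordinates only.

First: linear, +2 per step → 3 at step 6.
Second: cycles through -1, 7 every 2 steps. Step 6 lands at position 0 of the cycle → -1.

<3,-1>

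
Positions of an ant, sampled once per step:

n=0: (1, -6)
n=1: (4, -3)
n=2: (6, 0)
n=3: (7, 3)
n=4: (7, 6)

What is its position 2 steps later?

(4, 12)

Taking differences between consecutive positions: (+3, +3), (+2, +3), (+1, +3), (+0, +3). These grow by (-1, +0) each step.
step 5: (7, 6) + (-1, +3) → (6, 9)
step 6: (6, 9) + (-2, +3) → (4, 12)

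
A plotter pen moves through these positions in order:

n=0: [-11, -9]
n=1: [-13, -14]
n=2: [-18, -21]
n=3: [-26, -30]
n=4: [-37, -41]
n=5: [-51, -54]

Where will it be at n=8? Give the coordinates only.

[-111, -105]

Successive displacements: [-2, -5], [-5, -7], [-8, -9], [-11, -11], [-14, -13] — each changes by [-3, -2].
step 6: [-51, -54] + [-17, -15] → [-68, -69]
step 7: [-68, -69] + [-20, -17] → [-88, -86]
step 8: [-88, -86] + [-23, -19] → [-111, -105]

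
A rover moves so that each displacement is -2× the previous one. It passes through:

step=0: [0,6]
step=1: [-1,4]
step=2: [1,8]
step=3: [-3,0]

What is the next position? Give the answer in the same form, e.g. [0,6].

The jumps are [-1,-2], [+2,+4], [-4,-8] — a geometric progression with ratio -2.
step 4: [-3,0] + [+8,+16] → [5,16]

[5,16]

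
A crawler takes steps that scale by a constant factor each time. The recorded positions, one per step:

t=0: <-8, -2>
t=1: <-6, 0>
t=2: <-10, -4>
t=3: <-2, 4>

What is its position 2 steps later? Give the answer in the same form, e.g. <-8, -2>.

<14, 20>

The jumps are <+2, +2>, <-4, -4>, <+8, +8> — a geometric progression with ratio -2.
step 4: <-2, 4> + <-16, -16> → <-18, -12>
step 5: <-18, -12> + <+32, +32> → <14, 20>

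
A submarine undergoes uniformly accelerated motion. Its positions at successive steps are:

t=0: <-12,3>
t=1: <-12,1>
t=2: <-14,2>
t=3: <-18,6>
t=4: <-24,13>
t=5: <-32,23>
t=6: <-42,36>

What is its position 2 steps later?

<-68,71>

Successive displacements: <+0,-2>, <-2,+1>, <-4,+4>, <-6,+7>, <-8,+10>, <-10,+13> — each changes by <-2,+3>.
step 7: <-42,36> + <-12,+16> → <-54,52>
step 8: <-54,52> + <-14,+19> → <-68,71>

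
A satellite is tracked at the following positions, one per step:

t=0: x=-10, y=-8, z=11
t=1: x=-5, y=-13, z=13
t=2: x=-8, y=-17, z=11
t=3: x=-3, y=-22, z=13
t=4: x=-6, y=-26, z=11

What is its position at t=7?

x=1, y=-40, z=13

The moves between consecutive positions are (+5, -5, +2), (-3, -4, -2), (+5, -5, +2), (-3, -4, -2); they repeat the 2-cycle [(+5, -5, +2), (-3, -4, -2)].
step 5: apply (+5, -5, +2) → x=-1, y=-31, z=13
step 6: apply (-3, -4, -2) → x=-4, y=-35, z=11
step 7: apply (+5, -5, +2) → x=1, y=-40, z=13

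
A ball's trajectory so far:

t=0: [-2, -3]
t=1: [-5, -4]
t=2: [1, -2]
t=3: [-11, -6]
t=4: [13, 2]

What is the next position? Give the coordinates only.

The jumps are [-3, -1], [+6, +2], [-12, -4], [+24, +8] — a geometric progression with ratio -2.
step 5: [13, 2] + [-48, -16] → [-35, -14]

[-35, -14]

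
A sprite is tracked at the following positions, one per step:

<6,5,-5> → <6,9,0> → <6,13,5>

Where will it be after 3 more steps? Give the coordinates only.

<6,25,20>

Each step adds <+0,+4,+5> to the position.
step 3: <6,13,5> + <+0,+4,+5> → <6,17,10>
step 4: <6,17,10> + <+0,+4,+5> → <6,21,15>
step 5: <6,21,15> + <+0,+4,+5> → <6,25,20>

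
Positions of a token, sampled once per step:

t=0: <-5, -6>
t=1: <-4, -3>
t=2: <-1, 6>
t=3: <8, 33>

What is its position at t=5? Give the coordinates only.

Consecutive displacements <+1, +3>, <+3, +9>, <+9, +27> scale by a factor of 3 each step.
step 4: <8, 33> + <+27, +81> → <35, 114>
step 5: <35, 114> + <+81, +243> → <116, 357>

<116, 357>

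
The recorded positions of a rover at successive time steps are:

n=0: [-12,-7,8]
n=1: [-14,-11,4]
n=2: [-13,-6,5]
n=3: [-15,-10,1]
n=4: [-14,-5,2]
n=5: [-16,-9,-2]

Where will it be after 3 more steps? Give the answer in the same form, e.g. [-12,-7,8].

Differencing gives [-2,-4,-4], [+1,+5,+1], [-2,-4,-4], [+1,+5,+1], [-2,-4,-4]. This is the pattern [-2,-4,-4], [+1,+5,+1] repeated.
step 6: apply [+1,+5,+1] → [-15,-4,-1]
step 7: apply [-2,-4,-4] → [-17,-8,-5]
step 8: apply [+1,+5,+1] → [-16,-3,-4]

[-16,-3,-4]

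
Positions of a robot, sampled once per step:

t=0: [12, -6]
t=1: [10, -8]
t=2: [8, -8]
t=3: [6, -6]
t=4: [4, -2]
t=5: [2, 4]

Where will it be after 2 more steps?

[-2, 22]

Taking differences between consecutive positions: [-2, -2], [-2, +0], [-2, +2], [-2, +4], [-2, +6]. These grow by [+0, +2] each step.
step 6: [2, 4] + [-2, +8] → [0, 12]
step 7: [0, 12] + [-2, +10] → [-2, 22]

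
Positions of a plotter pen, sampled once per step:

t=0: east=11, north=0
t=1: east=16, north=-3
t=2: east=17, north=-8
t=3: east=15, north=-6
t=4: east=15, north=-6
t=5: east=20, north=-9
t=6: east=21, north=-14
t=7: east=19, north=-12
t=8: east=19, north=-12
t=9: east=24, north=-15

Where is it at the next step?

east=25, north=-20

Differencing gives (+5, -3), (+1, -5), (-2, +2), (+0, +0), (+5, -3), (+1, -5), (-2, +2), (+0, +0), (+5, -3). This is the pattern (+5, -3), (+1, -5), (-2, +2), (+0, +0) repeated.
step 10: apply (+1, -5) → east=25, north=-20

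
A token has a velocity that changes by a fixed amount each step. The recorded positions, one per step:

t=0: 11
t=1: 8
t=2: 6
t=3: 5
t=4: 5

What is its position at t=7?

Successive displacements: -3, -2, -1, +0 — each changes by +1.
step 5: 5 + 1 → 6
step 6: 6 + 2 → 8
step 7: 8 + 3 → 11

11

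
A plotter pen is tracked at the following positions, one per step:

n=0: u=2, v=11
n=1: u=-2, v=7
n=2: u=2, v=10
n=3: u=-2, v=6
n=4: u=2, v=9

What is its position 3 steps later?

Differencing gives (-4, -4), (+4, +3), (-4, -4), (+4, +3). This is the pattern (-4, -4), (+4, +3) repeated.
step 5: apply (-4, -4) → u=-2, v=5
step 6: apply (+4, +3) → u=2, v=8
step 7: apply (-4, -4) → u=-2, v=4

u=-2, v=4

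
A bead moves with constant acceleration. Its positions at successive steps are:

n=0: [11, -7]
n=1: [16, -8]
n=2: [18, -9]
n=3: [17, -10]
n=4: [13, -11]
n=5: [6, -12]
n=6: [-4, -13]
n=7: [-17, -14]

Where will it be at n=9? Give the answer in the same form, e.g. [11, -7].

Taking differences between consecutive positions: [+5, -1], [+2, -1], [-1, -1], [-4, -1], [-7, -1], [-10, -1], [-13, -1]. These grow by [-3, +0] each step.
step 8: [-17, -14] + [-16, -1] → [-33, -15]
step 9: [-33, -15] + [-19, -1] → [-52, -16]

[-52, -16]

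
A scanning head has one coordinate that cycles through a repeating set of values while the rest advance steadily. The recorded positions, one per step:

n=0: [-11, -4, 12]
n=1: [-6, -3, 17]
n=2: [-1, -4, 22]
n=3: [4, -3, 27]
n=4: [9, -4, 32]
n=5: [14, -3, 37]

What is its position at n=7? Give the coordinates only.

The first coordinate changes by +5 each step, so at step 7 it is -11 + 7·(5) = 24.
The second coordinate repeats the cycle [-4, -3] with period 2; step 7 mod 2 = 1, giving -3.
The third coordinate changes by +5 each step, so at step 7 it is 12 + 7·(5) = 47.

[24, -3, 47]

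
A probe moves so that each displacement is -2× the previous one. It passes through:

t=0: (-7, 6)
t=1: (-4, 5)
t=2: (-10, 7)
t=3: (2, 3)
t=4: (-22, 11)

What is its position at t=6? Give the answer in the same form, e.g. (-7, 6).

The jumps are (+3, -1), (-6, +2), (+12, -4), (-24, +8) — a geometric progression with ratio -2.
step 5: (-22, 11) + (+48, -16) → (26, -5)
step 6: (26, -5) + (-96, +32) → (-70, 27)

(-70, 27)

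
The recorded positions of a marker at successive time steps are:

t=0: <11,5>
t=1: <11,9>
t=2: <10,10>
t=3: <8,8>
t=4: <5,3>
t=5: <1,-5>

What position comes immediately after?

<-4,-16>

First differences are <+0,+4>, <-1,+1>, <-2,-2>, <-3,-5>, <-4,-8>; their common second difference is <-1,-3> (constant acceleration).
step 6: <1,-5> + <-5,-11> → <-4,-16>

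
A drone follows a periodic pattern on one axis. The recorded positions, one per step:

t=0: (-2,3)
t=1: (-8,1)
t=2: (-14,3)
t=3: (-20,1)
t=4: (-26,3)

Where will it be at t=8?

(-50,3)

First: linear, -6 per step → -50 at step 8.
Second: cycles through 3, 1 every 2 steps. Step 8 lands at position 0 of the cycle → 3.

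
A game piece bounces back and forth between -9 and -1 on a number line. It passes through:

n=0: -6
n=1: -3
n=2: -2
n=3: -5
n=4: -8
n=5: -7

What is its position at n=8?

The value travels 3 per step and bounces off the walls at -9 and -1.
  step 6: -7 → -4
  step 7: -4 → -1
  step 8: -1 → -4

-4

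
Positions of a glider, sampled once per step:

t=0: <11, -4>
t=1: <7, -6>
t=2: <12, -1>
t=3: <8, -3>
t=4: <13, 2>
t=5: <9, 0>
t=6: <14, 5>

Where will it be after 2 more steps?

Differencing gives <-4, -2>, <+5, +5>, <-4, -2>, <+5, +5>, <-4, -2>, <+5, +5>. This is the pattern <-4, -2>, <+5, +5> repeated.
step 7: apply <-4, -2> → <10, 3>
step 8: apply <+5, +5> → <15, 8>

<15, 8>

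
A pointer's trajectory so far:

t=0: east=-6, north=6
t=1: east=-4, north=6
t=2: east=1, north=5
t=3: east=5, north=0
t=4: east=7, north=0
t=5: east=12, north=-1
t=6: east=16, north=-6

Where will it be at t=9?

Differencing gives (+2,+0), (+5,-1), (+4,-5), (+2,+0), (+5,-1), (+4,-5). This is the pattern (+2,+0), (+5,-1), (+4,-5) repeated.
step 7: apply (+2,+0) → east=18, north=-6
step 8: apply (+5,-1) → east=23, north=-7
step 9: apply (+4,-5) → east=27, north=-12

east=27, north=-12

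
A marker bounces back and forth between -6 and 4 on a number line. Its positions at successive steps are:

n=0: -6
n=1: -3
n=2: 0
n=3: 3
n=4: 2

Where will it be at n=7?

-5

The value travels 3 per step and bounces off the walls at -6 and 4.
  step 5: 2 → -1
  step 6: -1 → -4
  step 7: -4 → -5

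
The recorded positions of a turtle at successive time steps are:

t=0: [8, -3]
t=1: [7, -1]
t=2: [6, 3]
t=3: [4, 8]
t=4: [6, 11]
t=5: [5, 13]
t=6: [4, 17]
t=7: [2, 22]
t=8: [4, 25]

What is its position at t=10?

Step-to-step displacements: [-1, +2], [-1, +4], [-2, +5], [+2, +3], [-1, +2], [-1, +4], [-2, +5], [+2, +3] — a repeating cycle of length 4.
step 9: apply [-1, +2] → [3, 27]
step 10: apply [-1, +4] → [2, 31]

[2, 31]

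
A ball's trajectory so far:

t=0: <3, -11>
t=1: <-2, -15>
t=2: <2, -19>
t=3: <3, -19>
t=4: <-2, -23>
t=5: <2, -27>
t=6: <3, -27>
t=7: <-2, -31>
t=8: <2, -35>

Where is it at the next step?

<3, -35>

Differencing gives <-5, -4>, <+4, -4>, <+1, +0>, <-5, -4>, <+4, -4>, <+1, +0>, <-5, -4>, <+4, -4>. This is the pattern <-5, -4>, <+4, -4>, <+1, +0> repeated.
step 9: apply <+1, +0> → <3, -35>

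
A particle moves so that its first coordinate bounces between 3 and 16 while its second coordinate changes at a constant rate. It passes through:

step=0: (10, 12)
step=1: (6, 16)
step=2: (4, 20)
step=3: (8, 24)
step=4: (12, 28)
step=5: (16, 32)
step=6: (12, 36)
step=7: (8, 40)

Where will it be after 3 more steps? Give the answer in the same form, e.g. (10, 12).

The first coordinate reflects between 3 and 16, moving 4 per step.
  step 8: 8 → 4
  step 9: 4 → 6
  step 10: 6 → 10
The second coordinate changes by +4 each step: at step 10 it is 52.

(10, 52)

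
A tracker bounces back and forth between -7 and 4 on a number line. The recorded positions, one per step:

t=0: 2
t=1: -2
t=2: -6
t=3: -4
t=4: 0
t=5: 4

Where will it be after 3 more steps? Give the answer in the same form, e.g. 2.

-6

The value travels 4 per step and bounces off the walls at -7 and 4.
  step 6: 4 → 0
  step 7: 0 → -4
  step 8: -4 → -6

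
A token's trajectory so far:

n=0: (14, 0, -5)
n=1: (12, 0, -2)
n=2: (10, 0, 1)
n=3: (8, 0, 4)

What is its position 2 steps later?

Each step adds (-2, +0, +3) to the position.
step 4: (8, 0, 4) + (-2, +0, +3) → (6, 0, 7)
step 5: (6, 0, 7) + (-2, +0, +3) → (4, 0, 10)

(4, 0, 10)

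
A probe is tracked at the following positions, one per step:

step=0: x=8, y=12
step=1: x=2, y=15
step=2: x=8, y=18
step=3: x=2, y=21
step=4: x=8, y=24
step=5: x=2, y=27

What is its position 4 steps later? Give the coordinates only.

The x coordinate repeats the cycle [8, 2] with period 2; step 9 mod 2 = 1, giving 2.
The y coordinate changes by +3 each step, so at step 9 it is 12 + 9·(3) = 39.

x=2, y=39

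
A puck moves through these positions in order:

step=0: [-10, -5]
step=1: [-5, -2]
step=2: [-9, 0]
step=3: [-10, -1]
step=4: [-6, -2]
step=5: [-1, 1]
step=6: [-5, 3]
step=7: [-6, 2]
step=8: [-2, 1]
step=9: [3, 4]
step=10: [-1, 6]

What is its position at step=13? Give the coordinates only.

[7, 7]

Differencing gives [+5, +3], [-4, +2], [-1, -1], [+4, -1], [+5, +3], [-4, +2], [-1, -1], [+4, -1], [+5, +3], [-4, +2]. This is the pattern [+5, +3], [-4, +2], [-1, -1], [+4, -1] repeated.
step 11: apply [-1, -1] → [-2, 5]
step 12: apply [+4, -1] → [2, 4]
step 13: apply [+5, +3] → [7, 7]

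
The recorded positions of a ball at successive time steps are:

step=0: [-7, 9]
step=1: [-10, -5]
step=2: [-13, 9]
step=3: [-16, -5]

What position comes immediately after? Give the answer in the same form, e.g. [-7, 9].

The first coordinate changes by -3 each step, so at step 4 it is -7 + 4·(-3) = -19.
The second coordinate repeats the cycle [9, -5] with period 2; step 4 mod 2 = 0, giving 9.

[-19, 9]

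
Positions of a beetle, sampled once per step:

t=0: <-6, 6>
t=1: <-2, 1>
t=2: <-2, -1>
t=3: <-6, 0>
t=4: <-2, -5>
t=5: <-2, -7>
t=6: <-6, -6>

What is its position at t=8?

<-2, -13>

Step-to-step displacements: <+4, -5>, <+0, -2>, <-4, +1>, <+4, -5>, <+0, -2>, <-4, +1> — a repeating cycle of length 3.
step 7: apply <+4, -5> → <-2, -11>
step 8: apply <+0, -2> → <-2, -13>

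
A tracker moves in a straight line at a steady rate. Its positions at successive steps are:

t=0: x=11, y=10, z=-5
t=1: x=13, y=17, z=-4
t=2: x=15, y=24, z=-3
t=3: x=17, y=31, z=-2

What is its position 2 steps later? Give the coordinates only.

Constant displacement of (+2, +7, +1) per step.
step 4: x=17, y=31, z=-2 + (+2, +7, +1) → x=19, y=38, z=-1
step 5: x=19, y=38, z=-1 + (+2, +7, +1) → x=21, y=45, z=0

x=21, y=45, z=0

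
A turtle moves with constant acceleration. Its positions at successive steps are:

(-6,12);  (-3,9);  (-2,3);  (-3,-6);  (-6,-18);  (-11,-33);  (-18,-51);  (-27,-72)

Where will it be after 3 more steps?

First differences are (+3,-3), (+1,-6), (-1,-9), (-3,-12), (-5,-15), (-7,-18), (-9,-21); their common second difference is (-2,-3) (constant acceleration).
step 8: (-27,-72) + (-11,-24) → (-38,-96)
step 9: (-38,-96) + (-13,-27) → (-51,-123)
step 10: (-51,-123) + (-15,-30) → (-66,-153)

(-66,-153)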